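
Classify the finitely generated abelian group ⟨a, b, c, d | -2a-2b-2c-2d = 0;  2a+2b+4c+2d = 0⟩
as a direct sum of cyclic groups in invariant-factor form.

rank_ℚ(R)=2; free=4−2=2
SNF(R) diag = [2, 2] → torsion [2, 2]

Answer: M ≅ ℤ^2 ⊕ ℤ/2 ⊕ ℤ/2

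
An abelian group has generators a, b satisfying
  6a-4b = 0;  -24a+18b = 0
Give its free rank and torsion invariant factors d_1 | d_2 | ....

Answer: M ≅ ℤ/2 ⊕ ℤ/6

Derivation:
rank_ℚ(R)=2; free=2−2=0
SNF(R) diag = [2, 6] → torsion [2, 6]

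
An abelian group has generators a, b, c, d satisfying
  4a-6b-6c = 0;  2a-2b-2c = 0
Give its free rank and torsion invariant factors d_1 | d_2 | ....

rank_ℚ(R)=2; free=4−2=2
SNF(R) diag = [2, 2] → torsion [2, 2]

Answer: M ≅ ℤ^2 ⊕ ℤ/2 ⊕ ℤ/2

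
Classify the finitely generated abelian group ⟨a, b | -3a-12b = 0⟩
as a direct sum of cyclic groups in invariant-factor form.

rank_ℚ(R)=1; free=2−1=1
SNF(R) diag = [3] → torsion [3]

Answer: M ≅ ℤ^1 ⊕ ℤ/3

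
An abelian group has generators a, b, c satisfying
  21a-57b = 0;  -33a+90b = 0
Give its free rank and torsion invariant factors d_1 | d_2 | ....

Answer: M ≅ ℤ^1 ⊕ ℤ/3 ⊕ ℤ/3

Derivation:
rank_ℚ(R)=2; free=3−2=1
SNF(R) diag = [3, 3] → torsion [3, 3]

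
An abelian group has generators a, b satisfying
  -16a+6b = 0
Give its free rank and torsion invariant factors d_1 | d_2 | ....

rank_ℚ(R)=1; free=2−1=1
SNF(R) diag = [2] → torsion [2]

Answer: M ≅ ℤ^1 ⊕ ℤ/2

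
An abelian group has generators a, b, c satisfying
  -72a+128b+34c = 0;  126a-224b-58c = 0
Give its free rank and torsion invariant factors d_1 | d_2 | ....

rank_ℚ(R)=2; free=3−2=1
SNF(R) diag = [2, 6] → torsion [2, 6]

Answer: M ≅ ℤ^1 ⊕ ℤ/2 ⊕ ℤ/6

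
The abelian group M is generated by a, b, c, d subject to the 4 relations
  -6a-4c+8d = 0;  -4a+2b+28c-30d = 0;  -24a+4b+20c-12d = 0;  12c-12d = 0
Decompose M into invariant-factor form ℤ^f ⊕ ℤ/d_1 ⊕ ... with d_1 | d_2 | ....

Answer: M ≅ ℤ/2 ⊕ ℤ/2 ⊕ ℤ/4 ⊕ ℤ/12

Derivation:
rank_ℚ(R)=4; free=4−4=0
SNF(R) diag = [2, 2, 4, 12] → torsion [2, 2, 4, 12]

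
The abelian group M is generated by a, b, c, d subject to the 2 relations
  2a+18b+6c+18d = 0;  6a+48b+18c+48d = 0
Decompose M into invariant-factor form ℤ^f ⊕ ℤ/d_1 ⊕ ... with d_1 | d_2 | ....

Answer: M ≅ ℤ^2 ⊕ ℤ/2 ⊕ ℤ/6

Derivation:
rank_ℚ(R)=2; free=4−2=2
SNF(R) diag = [2, 6] → torsion [2, 6]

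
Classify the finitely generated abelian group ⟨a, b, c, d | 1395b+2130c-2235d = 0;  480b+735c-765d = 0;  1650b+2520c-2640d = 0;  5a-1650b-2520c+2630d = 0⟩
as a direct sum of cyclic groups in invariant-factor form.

Answer: M ≅ ℤ/5 ⊕ ℤ/15 ⊕ ℤ/15 ⊕ ℤ/30

Derivation:
rank_ℚ(R)=4; free=4−4=0
SNF(R) diag = [5, 15, 15, 30] → torsion [5, 15, 15, 30]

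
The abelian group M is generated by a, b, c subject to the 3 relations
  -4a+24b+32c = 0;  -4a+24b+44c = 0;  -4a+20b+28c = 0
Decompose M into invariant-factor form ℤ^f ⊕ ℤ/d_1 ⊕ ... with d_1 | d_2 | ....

Answer: M ≅ ℤ/4 ⊕ ℤ/4 ⊕ ℤ/12

Derivation:
rank_ℚ(R)=3; free=3−3=0
SNF(R) diag = [4, 4, 12] → torsion [4, 4, 12]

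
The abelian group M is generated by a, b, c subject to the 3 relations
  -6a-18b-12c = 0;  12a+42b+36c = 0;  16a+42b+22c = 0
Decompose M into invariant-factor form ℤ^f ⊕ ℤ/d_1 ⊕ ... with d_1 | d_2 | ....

Answer: M ≅ ℤ/2 ⊕ ℤ/6 ⊕ ℤ/6

Derivation:
rank_ℚ(R)=3; free=3−3=0
SNF(R) diag = [2, 6, 6] → torsion [2, 6, 6]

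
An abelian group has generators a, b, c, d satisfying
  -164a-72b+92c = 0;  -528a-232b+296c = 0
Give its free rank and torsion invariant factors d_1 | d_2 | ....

Answer: M ≅ ℤ^2 ⊕ ℤ/4 ⊕ ℤ/8

Derivation:
rank_ℚ(R)=2; free=4−2=2
SNF(R) diag = [4, 8] → torsion [4, 8]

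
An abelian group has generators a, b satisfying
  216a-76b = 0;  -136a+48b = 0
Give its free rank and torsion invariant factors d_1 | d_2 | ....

rank_ℚ(R)=2; free=2−2=0
SNF(R) diag = [4, 8] → torsion [4, 8]

Answer: M ≅ ℤ/4 ⊕ ℤ/8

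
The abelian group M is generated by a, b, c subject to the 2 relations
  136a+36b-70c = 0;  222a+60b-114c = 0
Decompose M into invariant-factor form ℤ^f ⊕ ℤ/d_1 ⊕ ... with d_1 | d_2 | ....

Answer: M ≅ ℤ^1 ⊕ ℤ/2 ⊕ ℤ/6

Derivation:
rank_ℚ(R)=2; free=3−2=1
SNF(R) diag = [2, 6] → torsion [2, 6]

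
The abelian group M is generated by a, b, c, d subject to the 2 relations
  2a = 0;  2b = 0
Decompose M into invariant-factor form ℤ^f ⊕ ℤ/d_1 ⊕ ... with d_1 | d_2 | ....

rank_ℚ(R)=2; free=4−2=2
SNF(R) diag = [2, 2] → torsion [2, 2]

Answer: M ≅ ℤ^2 ⊕ ℤ/2 ⊕ ℤ/2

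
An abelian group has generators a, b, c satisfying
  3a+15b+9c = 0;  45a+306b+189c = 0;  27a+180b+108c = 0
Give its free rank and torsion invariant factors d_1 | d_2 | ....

Answer: M ≅ ℤ/3 ⊕ ℤ/9 ⊕ ℤ/27

Derivation:
rank_ℚ(R)=3; free=3−3=0
SNF(R) diag = [3, 9, 27] → torsion [3, 9, 27]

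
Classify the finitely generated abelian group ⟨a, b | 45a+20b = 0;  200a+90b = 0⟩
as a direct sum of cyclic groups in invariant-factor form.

rank_ℚ(R)=2; free=2−2=0
SNF(R) diag = [5, 10] → torsion [5, 10]

Answer: M ≅ ℤ/5 ⊕ ℤ/10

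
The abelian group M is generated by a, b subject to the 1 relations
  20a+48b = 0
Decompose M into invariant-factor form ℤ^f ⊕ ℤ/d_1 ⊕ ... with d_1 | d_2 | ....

Answer: M ≅ ℤ^1 ⊕ ℤ/4

Derivation:
rank_ℚ(R)=1; free=2−1=1
SNF(R) diag = [4] → torsion [4]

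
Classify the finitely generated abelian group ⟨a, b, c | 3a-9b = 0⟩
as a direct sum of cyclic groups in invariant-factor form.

Answer: M ≅ ℤ^2 ⊕ ℤ/3

Derivation:
rank_ℚ(R)=1; free=3−1=2
SNF(R) diag = [3] → torsion [3]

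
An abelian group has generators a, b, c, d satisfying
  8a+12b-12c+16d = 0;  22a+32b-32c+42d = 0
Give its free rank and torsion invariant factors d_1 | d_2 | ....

rank_ℚ(R)=2; free=4−2=2
SNF(R) diag = [2, 4] → torsion [2, 4]

Answer: M ≅ ℤ^2 ⊕ ℤ/2 ⊕ ℤ/4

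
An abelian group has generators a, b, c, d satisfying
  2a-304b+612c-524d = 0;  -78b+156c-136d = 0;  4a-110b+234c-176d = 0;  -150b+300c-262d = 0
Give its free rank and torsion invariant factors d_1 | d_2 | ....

Answer: M ≅ ℤ/2 ⊕ ℤ/2 ⊕ ℤ/6 ⊕ ℤ/18

Derivation:
rank_ℚ(R)=4; free=4−4=0
SNF(R) diag = [2, 2, 6, 18] → torsion [2, 2, 6, 18]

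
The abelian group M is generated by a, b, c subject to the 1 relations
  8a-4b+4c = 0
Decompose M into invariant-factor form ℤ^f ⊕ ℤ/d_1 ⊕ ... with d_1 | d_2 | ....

rank_ℚ(R)=1; free=3−1=2
SNF(R) diag = [4] → torsion [4]

Answer: M ≅ ℤ^2 ⊕ ℤ/4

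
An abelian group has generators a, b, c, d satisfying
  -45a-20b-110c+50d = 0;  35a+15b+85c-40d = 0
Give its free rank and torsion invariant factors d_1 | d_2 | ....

rank_ℚ(R)=2; free=4−2=2
SNF(R) diag = [5, 5] → torsion [5, 5]

Answer: M ≅ ℤ^2 ⊕ ℤ/5 ⊕ ℤ/5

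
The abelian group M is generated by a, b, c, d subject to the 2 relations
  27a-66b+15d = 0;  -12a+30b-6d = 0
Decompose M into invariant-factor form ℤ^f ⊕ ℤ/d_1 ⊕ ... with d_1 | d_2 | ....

Answer: M ≅ ℤ^2 ⊕ ℤ/3 ⊕ ℤ/6

Derivation:
rank_ℚ(R)=2; free=4−2=2
SNF(R) diag = [3, 6] → torsion [3, 6]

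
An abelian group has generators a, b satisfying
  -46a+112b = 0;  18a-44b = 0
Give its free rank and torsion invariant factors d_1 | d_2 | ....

Answer: M ≅ ℤ/2 ⊕ ℤ/4

Derivation:
rank_ℚ(R)=2; free=2−2=0
SNF(R) diag = [2, 4] → torsion [2, 4]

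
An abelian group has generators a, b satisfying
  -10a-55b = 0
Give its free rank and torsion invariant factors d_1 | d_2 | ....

Answer: M ≅ ℤ^1 ⊕ ℤ/5

Derivation:
rank_ℚ(R)=1; free=2−1=1
SNF(R) diag = [5] → torsion [5]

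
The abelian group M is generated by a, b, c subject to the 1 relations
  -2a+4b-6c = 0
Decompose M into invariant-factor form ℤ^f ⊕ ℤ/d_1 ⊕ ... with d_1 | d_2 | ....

Answer: M ≅ ℤ^2 ⊕ ℤ/2

Derivation:
rank_ℚ(R)=1; free=3−1=2
SNF(R) diag = [2] → torsion [2]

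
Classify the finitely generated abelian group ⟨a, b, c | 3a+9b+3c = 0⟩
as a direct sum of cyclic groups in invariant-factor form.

rank_ℚ(R)=1; free=3−1=2
SNF(R) diag = [3] → torsion [3]

Answer: M ≅ ℤ^2 ⊕ ℤ/3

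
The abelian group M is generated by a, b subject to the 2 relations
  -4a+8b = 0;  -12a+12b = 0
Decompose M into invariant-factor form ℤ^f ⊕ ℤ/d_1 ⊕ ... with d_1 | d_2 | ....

rank_ℚ(R)=2; free=2−2=0
SNF(R) diag = [4, 12] → torsion [4, 12]

Answer: M ≅ ℤ/4 ⊕ ℤ/12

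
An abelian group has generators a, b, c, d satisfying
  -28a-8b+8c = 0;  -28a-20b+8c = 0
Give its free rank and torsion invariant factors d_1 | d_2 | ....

rank_ℚ(R)=2; free=4−2=2
SNF(R) diag = [4, 12] → torsion [4, 12]

Answer: M ≅ ℤ^2 ⊕ ℤ/4 ⊕ ℤ/12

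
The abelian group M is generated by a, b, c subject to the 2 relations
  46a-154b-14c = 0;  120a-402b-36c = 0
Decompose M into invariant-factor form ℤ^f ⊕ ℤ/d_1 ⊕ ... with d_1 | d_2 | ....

Answer: M ≅ ℤ^1 ⊕ ℤ/2 ⊕ ℤ/6

Derivation:
rank_ℚ(R)=2; free=3−2=1
SNF(R) diag = [2, 6] → torsion [2, 6]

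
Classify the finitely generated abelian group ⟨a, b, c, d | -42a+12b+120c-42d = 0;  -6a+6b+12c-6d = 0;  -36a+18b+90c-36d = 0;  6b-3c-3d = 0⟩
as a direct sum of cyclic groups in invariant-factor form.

Answer: M ≅ ℤ/3 ⊕ ℤ/6 ⊕ ℤ/6 ⊕ ℤ/18

Derivation:
rank_ℚ(R)=4; free=4−4=0
SNF(R) diag = [3, 6, 6, 18] → torsion [3, 6, 6, 18]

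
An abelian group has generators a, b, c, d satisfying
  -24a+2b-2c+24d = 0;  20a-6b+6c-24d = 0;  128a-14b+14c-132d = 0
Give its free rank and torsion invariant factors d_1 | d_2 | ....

Answer: M ≅ ℤ^1 ⊕ ℤ/2 ⊕ ℤ/4 ⊕ ℤ/12

Derivation:
rank_ℚ(R)=3; free=4−3=1
SNF(R) diag = [2, 4, 12] → torsion [2, 4, 12]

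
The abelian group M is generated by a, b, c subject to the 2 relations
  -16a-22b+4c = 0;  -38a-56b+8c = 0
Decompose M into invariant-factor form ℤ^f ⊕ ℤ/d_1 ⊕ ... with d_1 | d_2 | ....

rank_ℚ(R)=2; free=3−2=1
SNF(R) diag = [2, 6] → torsion [2, 6]

Answer: M ≅ ℤ^1 ⊕ ℤ/2 ⊕ ℤ/6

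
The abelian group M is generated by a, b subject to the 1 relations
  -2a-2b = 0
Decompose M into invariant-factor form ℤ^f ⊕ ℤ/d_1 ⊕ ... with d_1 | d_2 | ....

rank_ℚ(R)=1; free=2−1=1
SNF(R) diag = [2] → torsion [2]

Answer: M ≅ ℤ^1 ⊕ ℤ/2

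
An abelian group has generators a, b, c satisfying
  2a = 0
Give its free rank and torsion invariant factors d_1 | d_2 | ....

Answer: M ≅ ℤ^2 ⊕ ℤ/2

Derivation:
rank_ℚ(R)=1; free=3−1=2
SNF(R) diag = [2] → torsion [2]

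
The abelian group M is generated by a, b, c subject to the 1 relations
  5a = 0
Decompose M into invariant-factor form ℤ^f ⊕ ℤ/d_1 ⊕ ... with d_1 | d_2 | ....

rank_ℚ(R)=1; free=3−1=2
SNF(R) diag = [5] → torsion [5]

Answer: M ≅ ℤ^2 ⊕ ℤ/5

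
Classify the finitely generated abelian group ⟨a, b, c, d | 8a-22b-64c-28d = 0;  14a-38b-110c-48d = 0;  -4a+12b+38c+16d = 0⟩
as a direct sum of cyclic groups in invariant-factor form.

rank_ℚ(R)=3; free=4−3=1
SNF(R) diag = [2, 2, 2] → torsion [2, 2, 2]

Answer: M ≅ ℤ^1 ⊕ ℤ/2 ⊕ ℤ/2 ⊕ ℤ/2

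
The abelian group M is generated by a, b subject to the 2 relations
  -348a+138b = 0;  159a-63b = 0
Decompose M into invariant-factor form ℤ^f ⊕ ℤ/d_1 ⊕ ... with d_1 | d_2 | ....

rank_ℚ(R)=2; free=2−2=0
SNF(R) diag = [3, 6] → torsion [3, 6]

Answer: M ≅ ℤ/3 ⊕ ℤ/6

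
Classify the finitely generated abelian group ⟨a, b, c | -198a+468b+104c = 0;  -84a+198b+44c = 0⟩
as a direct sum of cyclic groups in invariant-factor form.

rank_ℚ(R)=2; free=3−2=1
SNF(R) diag = [2, 6] → torsion [2, 6]

Answer: M ≅ ℤ^1 ⊕ ℤ/2 ⊕ ℤ/6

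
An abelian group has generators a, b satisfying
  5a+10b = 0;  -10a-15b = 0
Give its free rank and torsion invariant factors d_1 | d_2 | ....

Answer: M ≅ ℤ/5 ⊕ ℤ/5

Derivation:
rank_ℚ(R)=2; free=2−2=0
SNF(R) diag = [5, 5] → torsion [5, 5]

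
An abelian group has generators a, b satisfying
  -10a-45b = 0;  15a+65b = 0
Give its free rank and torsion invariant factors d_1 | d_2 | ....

Answer: M ≅ ℤ/5 ⊕ ℤ/5

Derivation:
rank_ℚ(R)=2; free=2−2=0
SNF(R) diag = [5, 5] → torsion [5, 5]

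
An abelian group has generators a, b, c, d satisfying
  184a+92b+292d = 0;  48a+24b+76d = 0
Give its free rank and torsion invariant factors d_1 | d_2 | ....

rank_ℚ(R)=2; free=4−2=2
SNF(R) diag = [4, 4] → torsion [4, 4]

Answer: M ≅ ℤ^2 ⊕ ℤ/4 ⊕ ℤ/4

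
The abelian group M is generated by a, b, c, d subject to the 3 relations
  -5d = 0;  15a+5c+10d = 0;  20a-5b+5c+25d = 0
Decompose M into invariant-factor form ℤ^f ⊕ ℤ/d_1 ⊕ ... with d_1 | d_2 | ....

Answer: M ≅ ℤ^1 ⊕ ℤ/5 ⊕ ℤ/5 ⊕ ℤ/5

Derivation:
rank_ℚ(R)=3; free=4−3=1
SNF(R) diag = [5, 5, 5] → torsion [5, 5, 5]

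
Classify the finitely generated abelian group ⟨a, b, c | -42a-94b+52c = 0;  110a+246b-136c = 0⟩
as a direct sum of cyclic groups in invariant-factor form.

rank_ℚ(R)=2; free=3−2=1
SNF(R) diag = [2, 4] → torsion [2, 4]

Answer: M ≅ ℤ^1 ⊕ ℤ/2 ⊕ ℤ/4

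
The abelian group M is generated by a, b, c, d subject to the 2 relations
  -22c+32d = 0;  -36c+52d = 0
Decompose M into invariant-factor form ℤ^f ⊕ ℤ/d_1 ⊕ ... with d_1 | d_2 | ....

rank_ℚ(R)=2; free=4−2=2
SNF(R) diag = [2, 4] → torsion [2, 4]

Answer: M ≅ ℤ^2 ⊕ ℤ/2 ⊕ ℤ/4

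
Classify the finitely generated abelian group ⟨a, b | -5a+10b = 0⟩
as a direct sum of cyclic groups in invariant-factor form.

Answer: M ≅ ℤ^1 ⊕ ℤ/5

Derivation:
rank_ℚ(R)=1; free=2−1=1
SNF(R) diag = [5] → torsion [5]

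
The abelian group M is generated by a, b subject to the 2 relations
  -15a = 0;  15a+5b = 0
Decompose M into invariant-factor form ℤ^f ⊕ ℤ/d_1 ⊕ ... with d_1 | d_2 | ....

rank_ℚ(R)=2; free=2−2=0
SNF(R) diag = [5, 15] → torsion [5, 15]

Answer: M ≅ ℤ/5 ⊕ ℤ/15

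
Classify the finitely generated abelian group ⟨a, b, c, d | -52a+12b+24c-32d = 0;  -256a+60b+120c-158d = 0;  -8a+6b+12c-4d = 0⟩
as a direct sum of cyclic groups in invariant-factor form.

rank_ℚ(R)=3; free=4−3=1
SNF(R) diag = [2, 6, 12] → torsion [2, 6, 12]

Answer: M ≅ ℤ^1 ⊕ ℤ/2 ⊕ ℤ/6 ⊕ ℤ/12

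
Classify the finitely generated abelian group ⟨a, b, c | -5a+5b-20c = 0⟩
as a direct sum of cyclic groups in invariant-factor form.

rank_ℚ(R)=1; free=3−1=2
SNF(R) diag = [5] → torsion [5]

Answer: M ≅ ℤ^2 ⊕ ℤ/5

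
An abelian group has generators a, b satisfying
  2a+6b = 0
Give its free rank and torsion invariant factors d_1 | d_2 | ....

Answer: M ≅ ℤ^1 ⊕ ℤ/2

Derivation:
rank_ℚ(R)=1; free=2−1=1
SNF(R) diag = [2] → torsion [2]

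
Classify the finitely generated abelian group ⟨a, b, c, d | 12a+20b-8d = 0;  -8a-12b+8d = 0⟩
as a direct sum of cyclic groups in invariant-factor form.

Answer: M ≅ ℤ^2 ⊕ ℤ/4 ⊕ ℤ/4

Derivation:
rank_ℚ(R)=2; free=4−2=2
SNF(R) diag = [4, 4] → torsion [4, 4]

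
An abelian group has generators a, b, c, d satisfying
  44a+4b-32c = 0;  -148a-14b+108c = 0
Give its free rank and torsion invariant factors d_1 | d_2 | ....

rank_ℚ(R)=2; free=4−2=2
SNF(R) diag = [2, 4] → torsion [2, 4]

Answer: M ≅ ℤ^2 ⊕ ℤ/2 ⊕ ℤ/4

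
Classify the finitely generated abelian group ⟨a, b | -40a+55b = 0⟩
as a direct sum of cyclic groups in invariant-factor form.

Answer: M ≅ ℤ^1 ⊕ ℤ/5

Derivation:
rank_ℚ(R)=1; free=2−1=1
SNF(R) diag = [5] → torsion [5]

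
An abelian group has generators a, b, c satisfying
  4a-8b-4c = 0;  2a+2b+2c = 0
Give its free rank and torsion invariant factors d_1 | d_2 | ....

rank_ℚ(R)=2; free=3−2=1
SNF(R) diag = [2, 4] → torsion [2, 4]

Answer: M ≅ ℤ^1 ⊕ ℤ/2 ⊕ ℤ/4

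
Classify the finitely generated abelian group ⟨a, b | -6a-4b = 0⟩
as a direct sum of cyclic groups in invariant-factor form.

rank_ℚ(R)=1; free=2−1=1
SNF(R) diag = [2] → torsion [2]

Answer: M ≅ ℤ^1 ⊕ ℤ/2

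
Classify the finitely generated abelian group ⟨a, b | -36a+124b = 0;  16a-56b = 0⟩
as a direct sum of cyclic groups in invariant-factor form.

rank_ℚ(R)=2; free=2−2=0
SNF(R) diag = [4, 8] → torsion [4, 8]

Answer: M ≅ ℤ/4 ⊕ ℤ/8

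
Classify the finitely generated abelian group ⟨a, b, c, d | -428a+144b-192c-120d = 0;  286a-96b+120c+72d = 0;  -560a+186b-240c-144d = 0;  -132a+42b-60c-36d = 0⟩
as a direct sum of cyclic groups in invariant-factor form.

Answer: M ≅ ℤ/2 ⊕ ℤ/6 ⊕ ℤ/12 ⊕ ℤ/24

Derivation:
rank_ℚ(R)=4; free=4−4=0
SNF(R) diag = [2, 6, 12, 24] → torsion [2, 6, 12, 24]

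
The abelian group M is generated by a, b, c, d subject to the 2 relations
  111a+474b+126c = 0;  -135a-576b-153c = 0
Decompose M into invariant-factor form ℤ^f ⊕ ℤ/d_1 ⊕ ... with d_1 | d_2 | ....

Answer: M ≅ ℤ^2 ⊕ ℤ/3 ⊕ ℤ/9

Derivation:
rank_ℚ(R)=2; free=4−2=2
SNF(R) diag = [3, 9] → torsion [3, 9]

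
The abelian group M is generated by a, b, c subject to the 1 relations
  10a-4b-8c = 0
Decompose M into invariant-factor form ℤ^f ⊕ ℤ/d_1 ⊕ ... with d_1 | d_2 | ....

Answer: M ≅ ℤ^2 ⊕ ℤ/2

Derivation:
rank_ℚ(R)=1; free=3−1=2
SNF(R) diag = [2] → torsion [2]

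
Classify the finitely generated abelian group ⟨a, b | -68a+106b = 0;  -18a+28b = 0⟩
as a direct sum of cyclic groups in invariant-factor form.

Answer: M ≅ ℤ/2 ⊕ ℤ/2

Derivation:
rank_ℚ(R)=2; free=2−2=0
SNF(R) diag = [2, 2] → torsion [2, 2]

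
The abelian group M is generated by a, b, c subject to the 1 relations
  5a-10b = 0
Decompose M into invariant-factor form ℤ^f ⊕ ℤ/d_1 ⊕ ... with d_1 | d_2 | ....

rank_ℚ(R)=1; free=3−1=2
SNF(R) diag = [5] → torsion [5]

Answer: M ≅ ℤ^2 ⊕ ℤ/5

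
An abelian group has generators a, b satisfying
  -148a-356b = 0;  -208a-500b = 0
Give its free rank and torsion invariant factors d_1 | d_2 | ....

rank_ℚ(R)=2; free=2−2=0
SNF(R) diag = [4, 12] → torsion [4, 12]

Answer: M ≅ ℤ/4 ⊕ ℤ/12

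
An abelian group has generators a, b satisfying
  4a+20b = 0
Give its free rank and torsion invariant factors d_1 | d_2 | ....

Answer: M ≅ ℤ^1 ⊕ ℤ/4

Derivation:
rank_ℚ(R)=1; free=2−1=1
SNF(R) diag = [4] → torsion [4]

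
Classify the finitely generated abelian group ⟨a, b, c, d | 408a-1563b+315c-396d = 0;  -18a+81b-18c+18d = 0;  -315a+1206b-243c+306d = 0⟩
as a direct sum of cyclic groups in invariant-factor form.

Answer: M ≅ ℤ^1 ⊕ ℤ/3 ⊕ ℤ/9 ⊕ ℤ/9

Derivation:
rank_ℚ(R)=3; free=4−3=1
SNF(R) diag = [3, 9, 9] → torsion [3, 9, 9]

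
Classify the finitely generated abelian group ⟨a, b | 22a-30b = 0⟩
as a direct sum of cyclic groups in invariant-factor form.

rank_ℚ(R)=1; free=2−1=1
SNF(R) diag = [2] → torsion [2]

Answer: M ≅ ℤ^1 ⊕ ℤ/2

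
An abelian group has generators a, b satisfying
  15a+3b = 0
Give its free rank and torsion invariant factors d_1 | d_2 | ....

Answer: M ≅ ℤ^1 ⊕ ℤ/3

Derivation:
rank_ℚ(R)=1; free=2−1=1
SNF(R) diag = [3] → torsion [3]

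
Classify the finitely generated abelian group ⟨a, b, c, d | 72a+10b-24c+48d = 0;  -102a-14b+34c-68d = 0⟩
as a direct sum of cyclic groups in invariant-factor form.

rank_ℚ(R)=2; free=4−2=2
SNF(R) diag = [2, 2] → torsion [2, 2]

Answer: M ≅ ℤ^2 ⊕ ℤ/2 ⊕ ℤ/2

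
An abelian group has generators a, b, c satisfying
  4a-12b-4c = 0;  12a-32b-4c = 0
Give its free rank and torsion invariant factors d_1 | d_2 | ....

Answer: M ≅ ℤ^1 ⊕ ℤ/4 ⊕ ℤ/4

Derivation:
rank_ℚ(R)=2; free=3−2=1
SNF(R) diag = [4, 4] → torsion [4, 4]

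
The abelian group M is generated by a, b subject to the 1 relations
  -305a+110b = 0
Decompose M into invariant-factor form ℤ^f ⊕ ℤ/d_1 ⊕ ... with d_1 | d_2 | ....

Answer: M ≅ ℤ^1 ⊕ ℤ/5

Derivation:
rank_ℚ(R)=1; free=2−1=1
SNF(R) diag = [5] → torsion [5]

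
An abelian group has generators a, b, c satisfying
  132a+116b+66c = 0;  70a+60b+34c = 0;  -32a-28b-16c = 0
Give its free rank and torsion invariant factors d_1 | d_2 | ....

Answer: M ≅ ℤ/2 ⊕ ℤ/2 ⊕ ℤ/4

Derivation:
rank_ℚ(R)=3; free=3−3=0
SNF(R) diag = [2, 2, 4] → torsion [2, 2, 4]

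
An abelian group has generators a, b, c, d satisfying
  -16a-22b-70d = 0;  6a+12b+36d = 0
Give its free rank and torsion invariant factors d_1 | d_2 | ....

rank_ℚ(R)=2; free=4−2=2
SNF(R) diag = [2, 6] → torsion [2, 6]

Answer: M ≅ ℤ^2 ⊕ ℤ/2 ⊕ ℤ/6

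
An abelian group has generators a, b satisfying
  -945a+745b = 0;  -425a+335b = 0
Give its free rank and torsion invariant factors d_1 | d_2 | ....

Answer: M ≅ ℤ/5 ⊕ ℤ/10

Derivation:
rank_ℚ(R)=2; free=2−2=0
SNF(R) diag = [5, 10] → torsion [5, 10]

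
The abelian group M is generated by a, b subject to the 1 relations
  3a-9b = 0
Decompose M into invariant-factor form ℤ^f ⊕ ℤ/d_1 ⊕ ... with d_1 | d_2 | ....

Answer: M ≅ ℤ^1 ⊕ ℤ/3

Derivation:
rank_ℚ(R)=1; free=2−1=1
SNF(R) diag = [3] → torsion [3]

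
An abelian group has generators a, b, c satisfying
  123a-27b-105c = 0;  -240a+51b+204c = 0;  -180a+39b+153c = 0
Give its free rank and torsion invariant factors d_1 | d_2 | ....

rank_ℚ(R)=3; free=3−3=0
SNF(R) diag = [3, 3, 9] → torsion [3, 3, 9]

Answer: M ≅ ℤ/3 ⊕ ℤ/3 ⊕ ℤ/9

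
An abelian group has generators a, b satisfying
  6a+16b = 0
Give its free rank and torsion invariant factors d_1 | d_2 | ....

rank_ℚ(R)=1; free=2−1=1
SNF(R) diag = [2] → torsion [2]

Answer: M ≅ ℤ^1 ⊕ ℤ/2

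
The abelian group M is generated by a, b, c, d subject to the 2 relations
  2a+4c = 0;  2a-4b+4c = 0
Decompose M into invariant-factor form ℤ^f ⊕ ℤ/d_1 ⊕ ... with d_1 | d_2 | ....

Answer: M ≅ ℤ^2 ⊕ ℤ/2 ⊕ ℤ/4

Derivation:
rank_ℚ(R)=2; free=4−2=2
SNF(R) diag = [2, 4] → torsion [2, 4]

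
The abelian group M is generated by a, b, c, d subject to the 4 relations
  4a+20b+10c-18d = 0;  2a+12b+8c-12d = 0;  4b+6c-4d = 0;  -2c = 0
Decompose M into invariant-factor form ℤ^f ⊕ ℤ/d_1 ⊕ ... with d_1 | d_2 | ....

rank_ℚ(R)=4; free=4−4=0
SNF(R) diag = [2, 2, 2, 4] → torsion [2, 2, 2, 4]

Answer: M ≅ ℤ/2 ⊕ ℤ/2 ⊕ ℤ/2 ⊕ ℤ/4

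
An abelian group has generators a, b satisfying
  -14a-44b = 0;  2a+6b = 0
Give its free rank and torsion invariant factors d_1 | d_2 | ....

Answer: M ≅ ℤ/2 ⊕ ℤ/2

Derivation:
rank_ℚ(R)=2; free=2−2=0
SNF(R) diag = [2, 2] → torsion [2, 2]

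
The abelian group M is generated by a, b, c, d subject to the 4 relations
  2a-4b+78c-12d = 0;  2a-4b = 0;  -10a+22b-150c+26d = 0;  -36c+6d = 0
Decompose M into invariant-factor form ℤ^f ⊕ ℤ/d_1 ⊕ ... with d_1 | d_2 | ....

Answer: M ≅ ℤ/2 ⊕ ℤ/2 ⊕ ℤ/6 ⊕ ℤ/6

Derivation:
rank_ℚ(R)=4; free=4−4=0
SNF(R) diag = [2, 2, 6, 6] → torsion [2, 2, 6, 6]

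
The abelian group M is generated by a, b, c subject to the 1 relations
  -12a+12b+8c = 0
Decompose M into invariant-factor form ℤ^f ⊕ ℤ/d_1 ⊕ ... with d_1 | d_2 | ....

Answer: M ≅ ℤ^2 ⊕ ℤ/4

Derivation:
rank_ℚ(R)=1; free=3−1=2
SNF(R) diag = [4] → torsion [4]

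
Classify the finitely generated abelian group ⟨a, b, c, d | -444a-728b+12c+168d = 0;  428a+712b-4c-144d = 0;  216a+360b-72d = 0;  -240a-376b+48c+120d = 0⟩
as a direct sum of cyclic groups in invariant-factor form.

rank_ℚ(R)=4; free=4−4=0
SNF(R) diag = [4, 8, 24, 72] → torsion [4, 8, 24, 72]

Answer: M ≅ ℤ/4 ⊕ ℤ/8 ⊕ ℤ/24 ⊕ ℤ/72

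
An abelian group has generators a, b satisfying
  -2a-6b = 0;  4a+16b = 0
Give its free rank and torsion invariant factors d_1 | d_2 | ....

Answer: M ≅ ℤ/2 ⊕ ℤ/4

Derivation:
rank_ℚ(R)=2; free=2−2=0
SNF(R) diag = [2, 4] → torsion [2, 4]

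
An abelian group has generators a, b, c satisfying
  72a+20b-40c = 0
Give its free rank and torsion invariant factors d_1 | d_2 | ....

Answer: M ≅ ℤ^2 ⊕ ℤ/4

Derivation:
rank_ℚ(R)=1; free=3−1=2
SNF(R) diag = [4] → torsion [4]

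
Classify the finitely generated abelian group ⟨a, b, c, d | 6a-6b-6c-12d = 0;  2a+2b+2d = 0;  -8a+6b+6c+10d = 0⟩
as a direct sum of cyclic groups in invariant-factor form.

rank_ℚ(R)=3; free=4−3=1
SNF(R) diag = [2, 2, 6] → torsion [2, 2, 6]

Answer: M ≅ ℤ^1 ⊕ ℤ/2 ⊕ ℤ/2 ⊕ ℤ/6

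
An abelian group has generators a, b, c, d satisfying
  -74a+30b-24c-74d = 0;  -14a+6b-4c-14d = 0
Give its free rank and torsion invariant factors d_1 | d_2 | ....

rank_ℚ(R)=2; free=4−2=2
SNF(R) diag = [2, 4] → torsion [2, 4]

Answer: M ≅ ℤ^2 ⊕ ℤ/2 ⊕ ℤ/4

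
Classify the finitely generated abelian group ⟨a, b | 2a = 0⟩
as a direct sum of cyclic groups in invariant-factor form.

Answer: M ≅ ℤ^1 ⊕ ℤ/2

Derivation:
rank_ℚ(R)=1; free=2−1=1
SNF(R) diag = [2] → torsion [2]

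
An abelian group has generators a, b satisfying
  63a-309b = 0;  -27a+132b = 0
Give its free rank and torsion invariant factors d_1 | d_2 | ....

Answer: M ≅ ℤ/3 ⊕ ℤ/9

Derivation:
rank_ℚ(R)=2; free=2−2=0
SNF(R) diag = [3, 9] → torsion [3, 9]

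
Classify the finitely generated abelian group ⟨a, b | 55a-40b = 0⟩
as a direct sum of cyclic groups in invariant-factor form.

rank_ℚ(R)=1; free=2−1=1
SNF(R) diag = [5] → torsion [5]

Answer: M ≅ ℤ^1 ⊕ ℤ/5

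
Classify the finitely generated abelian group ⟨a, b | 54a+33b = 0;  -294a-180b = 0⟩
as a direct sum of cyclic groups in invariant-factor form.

rank_ℚ(R)=2; free=2−2=0
SNF(R) diag = [3, 6] → torsion [3, 6]

Answer: M ≅ ℤ/3 ⊕ ℤ/6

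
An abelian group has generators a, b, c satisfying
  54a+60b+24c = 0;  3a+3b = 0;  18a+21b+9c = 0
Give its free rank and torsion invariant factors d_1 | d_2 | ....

Answer: M ≅ ℤ/3 ⊕ ℤ/3 ⊕ ℤ/6

Derivation:
rank_ℚ(R)=3; free=3−3=0
SNF(R) diag = [3, 3, 6] → torsion [3, 3, 6]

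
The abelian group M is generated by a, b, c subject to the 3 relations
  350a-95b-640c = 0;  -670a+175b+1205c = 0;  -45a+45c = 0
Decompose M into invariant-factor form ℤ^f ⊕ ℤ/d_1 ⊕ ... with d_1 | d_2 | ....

Answer: M ≅ ℤ/5 ⊕ ℤ/15 ⊕ ℤ/45

Derivation:
rank_ℚ(R)=3; free=3−3=0
SNF(R) diag = [5, 15, 45] → torsion [5, 15, 45]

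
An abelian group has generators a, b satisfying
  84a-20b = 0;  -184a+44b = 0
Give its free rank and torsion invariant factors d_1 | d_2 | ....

rank_ℚ(R)=2; free=2−2=0
SNF(R) diag = [4, 4] → torsion [4, 4]

Answer: M ≅ ℤ/4 ⊕ ℤ/4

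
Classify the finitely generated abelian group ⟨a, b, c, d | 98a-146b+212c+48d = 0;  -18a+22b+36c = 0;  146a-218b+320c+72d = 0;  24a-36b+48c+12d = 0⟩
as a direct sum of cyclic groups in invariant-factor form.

Answer: M ≅ ℤ/2 ⊕ ℤ/4 ⊕ ℤ/12 ⊕ ℤ/12

Derivation:
rank_ℚ(R)=4; free=4−4=0
SNF(R) diag = [2, 4, 12, 12] → torsion [2, 4, 12, 12]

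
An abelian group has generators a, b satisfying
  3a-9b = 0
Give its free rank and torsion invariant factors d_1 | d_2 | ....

Answer: M ≅ ℤ^1 ⊕ ℤ/3

Derivation:
rank_ℚ(R)=1; free=2−1=1
SNF(R) diag = [3] → torsion [3]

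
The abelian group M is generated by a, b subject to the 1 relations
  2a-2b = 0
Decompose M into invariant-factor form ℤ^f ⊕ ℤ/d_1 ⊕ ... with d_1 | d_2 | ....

rank_ℚ(R)=1; free=2−1=1
SNF(R) diag = [2] → torsion [2]

Answer: M ≅ ℤ^1 ⊕ ℤ/2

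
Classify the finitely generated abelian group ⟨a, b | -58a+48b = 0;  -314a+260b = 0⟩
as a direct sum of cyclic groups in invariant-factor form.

Answer: M ≅ ℤ/2 ⊕ ℤ/4

Derivation:
rank_ℚ(R)=2; free=2−2=0
SNF(R) diag = [2, 4] → torsion [2, 4]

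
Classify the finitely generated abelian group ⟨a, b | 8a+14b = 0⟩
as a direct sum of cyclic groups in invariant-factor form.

rank_ℚ(R)=1; free=2−1=1
SNF(R) diag = [2] → torsion [2]

Answer: M ≅ ℤ^1 ⊕ ℤ/2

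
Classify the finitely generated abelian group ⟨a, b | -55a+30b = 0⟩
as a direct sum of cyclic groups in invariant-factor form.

Answer: M ≅ ℤ^1 ⊕ ℤ/5

Derivation:
rank_ℚ(R)=1; free=2−1=1
SNF(R) diag = [5] → torsion [5]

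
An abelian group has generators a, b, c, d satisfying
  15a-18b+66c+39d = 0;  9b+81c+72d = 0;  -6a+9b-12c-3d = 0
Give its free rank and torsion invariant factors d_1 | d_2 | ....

rank_ℚ(R)=3; free=4−3=1
SNF(R) diag = [3, 9, 9] → torsion [3, 9, 9]

Answer: M ≅ ℤ^1 ⊕ ℤ/3 ⊕ ℤ/9 ⊕ ℤ/9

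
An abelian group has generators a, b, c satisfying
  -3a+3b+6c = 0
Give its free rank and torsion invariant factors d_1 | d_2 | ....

rank_ℚ(R)=1; free=3−1=2
SNF(R) diag = [3] → torsion [3]

Answer: M ≅ ℤ^2 ⊕ ℤ/3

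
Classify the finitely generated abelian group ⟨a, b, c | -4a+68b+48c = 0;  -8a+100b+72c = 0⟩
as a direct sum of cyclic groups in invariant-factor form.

rank_ℚ(R)=2; free=3−2=1
SNF(R) diag = [4, 12] → torsion [4, 12]

Answer: M ≅ ℤ^1 ⊕ ℤ/4 ⊕ ℤ/12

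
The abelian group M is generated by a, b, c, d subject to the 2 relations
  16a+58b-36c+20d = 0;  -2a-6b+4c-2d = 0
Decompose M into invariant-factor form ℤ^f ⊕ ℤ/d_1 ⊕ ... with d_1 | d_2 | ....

rank_ℚ(R)=2; free=4−2=2
SNF(R) diag = [2, 2] → torsion [2, 2]

Answer: M ≅ ℤ^2 ⊕ ℤ/2 ⊕ ℤ/2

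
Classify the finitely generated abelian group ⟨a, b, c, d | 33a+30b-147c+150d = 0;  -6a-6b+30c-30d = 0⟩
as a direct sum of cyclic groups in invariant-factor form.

rank_ℚ(R)=2; free=4−2=2
SNF(R) diag = [3, 6] → torsion [3, 6]

Answer: M ≅ ℤ^2 ⊕ ℤ/3 ⊕ ℤ/6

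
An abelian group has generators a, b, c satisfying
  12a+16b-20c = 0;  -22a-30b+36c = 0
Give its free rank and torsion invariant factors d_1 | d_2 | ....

Answer: M ≅ ℤ^1 ⊕ ℤ/2 ⊕ ℤ/4

Derivation:
rank_ℚ(R)=2; free=3−2=1
SNF(R) diag = [2, 4] → torsion [2, 4]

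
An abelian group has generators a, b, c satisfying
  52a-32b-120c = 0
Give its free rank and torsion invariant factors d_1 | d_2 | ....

Answer: M ≅ ℤ^2 ⊕ ℤ/4

Derivation:
rank_ℚ(R)=1; free=3−1=2
SNF(R) diag = [4] → torsion [4]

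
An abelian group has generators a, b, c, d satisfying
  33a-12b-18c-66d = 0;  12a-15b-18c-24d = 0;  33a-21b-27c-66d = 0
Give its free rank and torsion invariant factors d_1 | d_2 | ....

rank_ℚ(R)=3; free=4−3=1
SNF(R) diag = [3, 9, 9] → torsion [3, 9, 9]

Answer: M ≅ ℤ^1 ⊕ ℤ/3 ⊕ ℤ/9 ⊕ ℤ/9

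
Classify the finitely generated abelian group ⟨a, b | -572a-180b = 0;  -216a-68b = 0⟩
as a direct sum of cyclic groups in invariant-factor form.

rank_ℚ(R)=2; free=2−2=0
SNF(R) diag = [4, 4] → torsion [4, 4]

Answer: M ≅ ℤ/4 ⊕ ℤ/4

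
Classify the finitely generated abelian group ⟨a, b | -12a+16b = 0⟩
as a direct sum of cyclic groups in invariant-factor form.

rank_ℚ(R)=1; free=2−1=1
SNF(R) diag = [4] → torsion [4]

Answer: M ≅ ℤ^1 ⊕ ℤ/4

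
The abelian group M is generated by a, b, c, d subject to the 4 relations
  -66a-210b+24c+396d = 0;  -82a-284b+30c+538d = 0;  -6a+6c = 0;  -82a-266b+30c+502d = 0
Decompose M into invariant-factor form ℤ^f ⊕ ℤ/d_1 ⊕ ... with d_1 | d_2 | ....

rank_ℚ(R)=4; free=4−4=0
SNF(R) diag = [2, 6, 6, 18] → torsion [2, 6, 6, 18]

Answer: M ≅ ℤ/2 ⊕ ℤ/6 ⊕ ℤ/6 ⊕ ℤ/18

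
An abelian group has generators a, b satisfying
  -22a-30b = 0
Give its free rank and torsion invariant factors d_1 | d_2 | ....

rank_ℚ(R)=1; free=2−1=1
SNF(R) diag = [2] → torsion [2]

Answer: M ≅ ℤ^1 ⊕ ℤ/2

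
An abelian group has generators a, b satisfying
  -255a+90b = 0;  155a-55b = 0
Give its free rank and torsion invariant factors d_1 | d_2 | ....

Answer: M ≅ ℤ/5 ⊕ ℤ/15

Derivation:
rank_ℚ(R)=2; free=2−2=0
SNF(R) diag = [5, 15] → torsion [5, 15]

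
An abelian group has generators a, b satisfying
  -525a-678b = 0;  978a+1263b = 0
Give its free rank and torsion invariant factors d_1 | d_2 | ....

Answer: M ≅ ℤ/3 ⊕ ℤ/3

Derivation:
rank_ℚ(R)=2; free=2−2=0
SNF(R) diag = [3, 3] → torsion [3, 3]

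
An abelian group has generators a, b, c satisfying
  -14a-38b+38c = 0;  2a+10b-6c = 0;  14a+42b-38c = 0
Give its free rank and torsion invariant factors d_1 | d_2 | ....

Answer: M ≅ ℤ/2 ⊕ ℤ/4 ⊕ ℤ/4

Derivation:
rank_ℚ(R)=3; free=3−3=0
SNF(R) diag = [2, 4, 4] → torsion [2, 4, 4]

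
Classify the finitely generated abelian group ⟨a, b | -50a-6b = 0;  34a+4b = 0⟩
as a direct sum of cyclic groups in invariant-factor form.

rank_ℚ(R)=2; free=2−2=0
SNF(R) diag = [2, 2] → torsion [2, 2]

Answer: M ≅ ℤ/2 ⊕ ℤ/2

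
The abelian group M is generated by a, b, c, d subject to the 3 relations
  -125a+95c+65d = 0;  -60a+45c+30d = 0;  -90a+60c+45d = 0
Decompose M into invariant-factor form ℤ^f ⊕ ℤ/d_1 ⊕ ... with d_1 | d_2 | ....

Answer: M ≅ ℤ^1 ⊕ ℤ/5 ⊕ ℤ/15 ⊕ ℤ/15

Derivation:
rank_ℚ(R)=3; free=4−3=1
SNF(R) diag = [5, 15, 15] → torsion [5, 15, 15]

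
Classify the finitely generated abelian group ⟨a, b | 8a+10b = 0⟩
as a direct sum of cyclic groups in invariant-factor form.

Answer: M ≅ ℤ^1 ⊕ ℤ/2

Derivation:
rank_ℚ(R)=1; free=2−1=1
SNF(R) diag = [2] → torsion [2]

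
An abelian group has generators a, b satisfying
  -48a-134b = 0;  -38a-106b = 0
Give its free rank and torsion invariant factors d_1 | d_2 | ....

rank_ℚ(R)=2; free=2−2=0
SNF(R) diag = [2, 2] → torsion [2, 2]

Answer: M ≅ ℤ/2 ⊕ ℤ/2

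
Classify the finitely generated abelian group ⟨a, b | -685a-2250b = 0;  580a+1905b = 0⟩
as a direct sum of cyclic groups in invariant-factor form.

Answer: M ≅ ℤ/5 ⊕ ℤ/15

Derivation:
rank_ℚ(R)=2; free=2−2=0
SNF(R) diag = [5, 15] → torsion [5, 15]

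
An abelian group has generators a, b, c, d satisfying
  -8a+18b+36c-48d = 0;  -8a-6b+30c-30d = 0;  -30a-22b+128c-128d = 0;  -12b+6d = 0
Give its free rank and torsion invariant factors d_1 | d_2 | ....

Answer: M ≅ ℤ/2 ⊕ ℤ/2 ⊕ ℤ/6 ⊕ ℤ/6

Derivation:
rank_ℚ(R)=4; free=4−4=0
SNF(R) diag = [2, 2, 6, 6] → torsion [2, 2, 6, 6]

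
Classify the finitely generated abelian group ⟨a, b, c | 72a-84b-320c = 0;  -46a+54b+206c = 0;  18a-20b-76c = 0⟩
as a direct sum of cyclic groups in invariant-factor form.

Answer: M ≅ ℤ/2 ⊕ ℤ/2 ⊕ ℤ/4

Derivation:
rank_ℚ(R)=3; free=3−3=0
SNF(R) diag = [2, 2, 4] → torsion [2, 2, 4]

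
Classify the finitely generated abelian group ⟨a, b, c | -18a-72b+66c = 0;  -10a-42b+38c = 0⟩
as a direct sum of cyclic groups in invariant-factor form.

rank_ℚ(R)=2; free=3−2=1
SNF(R) diag = [2, 6] → torsion [2, 6]

Answer: M ≅ ℤ^1 ⊕ ℤ/2 ⊕ ℤ/6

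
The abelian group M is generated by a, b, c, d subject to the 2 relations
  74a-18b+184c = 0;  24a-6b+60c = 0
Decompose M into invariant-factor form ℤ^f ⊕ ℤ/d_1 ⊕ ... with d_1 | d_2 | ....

rank_ℚ(R)=2; free=4−2=2
SNF(R) diag = [2, 6] → torsion [2, 6]

Answer: M ≅ ℤ^2 ⊕ ℤ/2 ⊕ ℤ/6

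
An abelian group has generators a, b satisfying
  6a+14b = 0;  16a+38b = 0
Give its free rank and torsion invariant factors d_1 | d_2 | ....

rank_ℚ(R)=2; free=2−2=0
SNF(R) diag = [2, 2] → torsion [2, 2]

Answer: M ≅ ℤ/2 ⊕ ℤ/2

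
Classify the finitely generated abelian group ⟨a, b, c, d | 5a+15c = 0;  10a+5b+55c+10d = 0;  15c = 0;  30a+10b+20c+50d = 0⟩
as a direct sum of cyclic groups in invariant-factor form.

Answer: M ≅ ℤ/5 ⊕ ℤ/5 ⊕ ℤ/15 ⊕ ℤ/30

Derivation:
rank_ℚ(R)=4; free=4−4=0
SNF(R) diag = [5, 5, 15, 30] → torsion [5, 5, 15, 30]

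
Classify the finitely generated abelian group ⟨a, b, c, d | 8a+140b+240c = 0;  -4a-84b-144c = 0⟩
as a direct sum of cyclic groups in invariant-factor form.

rank_ℚ(R)=2; free=4−2=2
SNF(R) diag = [4, 4] → torsion [4, 4]

Answer: M ≅ ℤ^2 ⊕ ℤ/4 ⊕ ℤ/4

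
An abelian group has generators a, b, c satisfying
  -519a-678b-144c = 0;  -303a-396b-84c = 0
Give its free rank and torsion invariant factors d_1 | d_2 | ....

rank_ℚ(R)=2; free=3−2=1
SNF(R) diag = [3, 6] → torsion [3, 6]

Answer: M ≅ ℤ^1 ⊕ ℤ/3 ⊕ ℤ/6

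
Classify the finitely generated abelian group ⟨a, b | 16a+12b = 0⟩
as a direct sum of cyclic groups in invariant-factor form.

Answer: M ≅ ℤ^1 ⊕ ℤ/4

Derivation:
rank_ℚ(R)=1; free=2−1=1
SNF(R) diag = [4] → torsion [4]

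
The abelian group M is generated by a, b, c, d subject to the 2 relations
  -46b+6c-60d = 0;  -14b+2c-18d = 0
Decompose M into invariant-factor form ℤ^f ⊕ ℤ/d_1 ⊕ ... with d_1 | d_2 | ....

rank_ℚ(R)=2; free=4−2=2
SNF(R) diag = [2, 2] → torsion [2, 2]

Answer: M ≅ ℤ^2 ⊕ ℤ/2 ⊕ ℤ/2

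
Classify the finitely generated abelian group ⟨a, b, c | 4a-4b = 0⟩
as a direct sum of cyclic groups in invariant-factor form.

Answer: M ≅ ℤ^2 ⊕ ℤ/4

Derivation:
rank_ℚ(R)=1; free=3−1=2
SNF(R) diag = [4] → torsion [4]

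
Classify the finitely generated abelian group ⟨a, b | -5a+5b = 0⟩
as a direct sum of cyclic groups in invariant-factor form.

rank_ℚ(R)=1; free=2−1=1
SNF(R) diag = [5] → torsion [5]

Answer: M ≅ ℤ^1 ⊕ ℤ/5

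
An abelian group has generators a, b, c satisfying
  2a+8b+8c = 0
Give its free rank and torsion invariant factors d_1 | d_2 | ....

rank_ℚ(R)=1; free=3−1=2
SNF(R) diag = [2] → torsion [2]

Answer: M ≅ ℤ^2 ⊕ ℤ/2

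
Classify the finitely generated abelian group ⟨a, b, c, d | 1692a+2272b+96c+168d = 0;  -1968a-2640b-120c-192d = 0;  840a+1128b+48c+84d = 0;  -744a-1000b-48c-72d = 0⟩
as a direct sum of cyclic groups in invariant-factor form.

rank_ℚ(R)=4; free=4−4=0
SNF(R) diag = [4, 12, 24, 24] → torsion [4, 12, 24, 24]

Answer: M ≅ ℤ/4 ⊕ ℤ/12 ⊕ ℤ/24 ⊕ ℤ/24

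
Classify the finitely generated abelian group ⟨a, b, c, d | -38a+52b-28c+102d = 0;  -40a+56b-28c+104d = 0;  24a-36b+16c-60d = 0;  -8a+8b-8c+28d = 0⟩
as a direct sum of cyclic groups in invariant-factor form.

rank_ℚ(R)=4; free=4−4=0
SNF(R) diag = [2, 4, 4, 4] → torsion [2, 4, 4, 4]

Answer: M ≅ ℤ/2 ⊕ ℤ/4 ⊕ ℤ/4 ⊕ ℤ/4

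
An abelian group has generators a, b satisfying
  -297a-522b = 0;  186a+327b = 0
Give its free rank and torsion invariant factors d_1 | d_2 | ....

Answer: M ≅ ℤ/3 ⊕ ℤ/9

Derivation:
rank_ℚ(R)=2; free=2−2=0
SNF(R) diag = [3, 9] → torsion [3, 9]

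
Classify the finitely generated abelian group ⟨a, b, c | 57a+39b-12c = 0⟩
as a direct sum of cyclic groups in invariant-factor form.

rank_ℚ(R)=1; free=3−1=2
SNF(R) diag = [3] → torsion [3]

Answer: M ≅ ℤ^2 ⊕ ℤ/3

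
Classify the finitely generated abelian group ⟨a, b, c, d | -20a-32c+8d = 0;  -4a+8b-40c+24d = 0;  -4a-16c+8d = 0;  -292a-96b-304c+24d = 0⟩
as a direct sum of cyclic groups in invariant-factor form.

rank_ℚ(R)=4; free=4−4=0
SNF(R) diag = [4, 8, 16, 48] → torsion [4, 8, 16, 48]

Answer: M ≅ ℤ/4 ⊕ ℤ/8 ⊕ ℤ/16 ⊕ ℤ/48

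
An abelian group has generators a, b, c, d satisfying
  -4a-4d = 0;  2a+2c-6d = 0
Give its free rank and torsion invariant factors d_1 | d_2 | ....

rank_ℚ(R)=2; free=4−2=2
SNF(R) diag = [2, 4] → torsion [2, 4]

Answer: M ≅ ℤ^2 ⊕ ℤ/2 ⊕ ℤ/4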